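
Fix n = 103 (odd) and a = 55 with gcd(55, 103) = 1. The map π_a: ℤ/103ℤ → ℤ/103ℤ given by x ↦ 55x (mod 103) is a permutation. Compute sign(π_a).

+1

Trace 61: π^k(61) = [61, 59, 52, 79, 19, 15, 1] for k=0..6.
The orbit structure of x ↦ 55x mod 103: 3 orbits of sizes [51, 51, 1].
sign(π) = (−1)^{n − #cycles} = (−1)^{103−3} = (−1)^100 = +1.
Zolotarev: (55|103) = +1, matching the cycle-count sign.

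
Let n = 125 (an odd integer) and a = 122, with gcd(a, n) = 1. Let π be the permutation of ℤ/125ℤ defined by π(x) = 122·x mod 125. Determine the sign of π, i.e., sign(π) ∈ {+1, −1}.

Trace 78: π^k(78) = [78, 16, 77, 19, 68, 46, 112] for k=0..6.
Decompose π into cycles: lengths [100, 20, 4, 1] (4 cycles, including the fixed point 0).
4 cycles on 125: each ℓ→(−1)^(ℓ−1), product (−1)^121 = -1.
The Jacobi symbol (122|125) = -1 (Zolotarev) agrees.

-1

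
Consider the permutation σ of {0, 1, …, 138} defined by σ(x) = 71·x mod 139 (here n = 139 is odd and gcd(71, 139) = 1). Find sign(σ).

+1

Start at x=29: 29 → 113 → 100 → 11 → 86 → 129 → 124 → … (one orbit).
The orbit structure of x ↦ 71x mod 139: 3 orbits of sizes [69, 69, 1].
3 cycles on 139: each ℓ→(−1)^(ℓ−1), product (−1)^136 = +1.
Via Zolotarev, sign(π_{71}) = (71|139) = +1.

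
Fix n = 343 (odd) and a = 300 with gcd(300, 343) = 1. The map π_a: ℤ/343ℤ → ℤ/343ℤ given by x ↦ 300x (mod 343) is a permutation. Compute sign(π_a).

-1

Start at x=335: 335 → 1 → 300 → 134 → 69 → 120 → 328 → … (one orbit).
The orbit structure of x ↦ 300x mod 343: 10 orbits of sizes [98, 98, 98, 14, 14, 14, 2, 2, 2, 1].
With 10 cycles on 343 points, sign = (−1)^{343−10} = -1.
The Jacobi symbol (300|343) = -1 (Zolotarev) agrees.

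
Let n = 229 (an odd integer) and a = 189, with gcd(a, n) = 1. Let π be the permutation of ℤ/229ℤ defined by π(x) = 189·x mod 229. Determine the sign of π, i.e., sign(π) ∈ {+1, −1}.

Orbit of 4 under x↦189x: [4, 69, 217, 22, 36, 163, 121]… (length divides ord_229(189)).
Decompose π into cycles: lengths [228, 1] (2 cycles, including the fixed point 0).
229 − 2 = 227 transpositions; sign(π) = (−1)^227 = -1.
The Jacobi symbol (189|229) = -1 (Zolotarev) agrees.

-1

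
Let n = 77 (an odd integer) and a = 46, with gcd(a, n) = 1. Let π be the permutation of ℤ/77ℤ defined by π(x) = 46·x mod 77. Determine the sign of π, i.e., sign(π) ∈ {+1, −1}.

-1

Orbit of 65 under x↦46x: [65, 64, 18, 58, 50, 67, 2]… (length divides ord_77(46)).
Cycle type of π: 30×2 + 10 + 3×2 + 1; total 6 cycles.
sign(π) = (−1)^{n − #cycles} = (−1)^{77−6} = (−1)^71 = -1.
(46|77)_J = -1 (Zolotarev's lemma cross-check).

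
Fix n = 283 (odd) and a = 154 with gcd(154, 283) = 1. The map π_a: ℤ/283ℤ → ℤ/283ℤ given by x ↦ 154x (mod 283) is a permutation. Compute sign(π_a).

-1

Orbit of 195 under x↦154x: [195, 32, 117, 189, 240, 170, 144]… (length divides ord_283(154)).
π_154 has 2 disjoint cycles with lengths [282, 1] on {0,…,282}.
n − c = 283 − 2 = 281; sign = (−1)^281 = -1.
(154|283)_J = -1 (Zolotarev's lemma cross-check).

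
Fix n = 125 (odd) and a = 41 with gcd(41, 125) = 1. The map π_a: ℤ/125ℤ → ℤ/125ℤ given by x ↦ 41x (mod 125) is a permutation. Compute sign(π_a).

+1

Orbit of 41 under x↦41x: [41, 56, 46, 11, 76, 116, 6]… (length divides ord_125(41)).
Decompose π into cycles: lengths [25, 25, 25, 25, 5, 5, 5, 5, 1, 1, 1, 1, 1] (13 cycles, including the fixed point 0).
n − c = 125 − 13 = 112; sign = (−1)^112 = +1.
Check: (41/125) = +1 by Zolotarev.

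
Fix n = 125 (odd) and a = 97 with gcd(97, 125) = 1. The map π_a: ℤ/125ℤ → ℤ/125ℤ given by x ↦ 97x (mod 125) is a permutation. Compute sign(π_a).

-1

Trace 58: π^k(58) = [58, 1, 97, 34, 48, 31, 7] for k=0..6.
Cycle type of π: 100 + 20 + 4 + 1; total 4 cycles.
Σ(ℓ_i−1) = 125−4 = 121; sign = (−1)^121 = -1.
Check: (97/125) = -1 by Zolotarev.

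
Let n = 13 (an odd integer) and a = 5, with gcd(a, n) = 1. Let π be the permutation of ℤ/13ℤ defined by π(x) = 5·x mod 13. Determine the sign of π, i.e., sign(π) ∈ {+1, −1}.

-1

Start at x=5: 5 → 12 → 8 → 1 → 5 (one orbit).
Cycle lengths of π_5 on ℤ/13ℤ: [4, 4, 4, 1]; 4 cycles in total.
4 cycles on 13: each ℓ→(−1)^(ℓ−1), product (−1)^9 = -1.
Via Zolotarev, sign(π_{5}) = (5|13) = -1.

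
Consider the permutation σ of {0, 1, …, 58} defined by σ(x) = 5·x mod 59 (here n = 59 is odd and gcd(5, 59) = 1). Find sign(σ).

+1

Start at x=35: 35 → 57 → 49 → 9 → 45 → 48 → 4 → … (one orbit).
The orbit structure of x ↦ 5x mod 59: 3 orbits of sizes [29, 29, 1].
sign(π) = (−1)^{n − #cycles} = (−1)^{59−3} = (−1)^56 = +1.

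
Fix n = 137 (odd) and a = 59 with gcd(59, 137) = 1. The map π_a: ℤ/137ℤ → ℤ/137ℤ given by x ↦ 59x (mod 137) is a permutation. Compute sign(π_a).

+1

Orbit of 60 under x↦59x: [60, 115, 72, 1, 59, 56, 16]… (length divides ord_137(59)).
Cycle lengths of π_59 on ℤ/137ℤ: [17, 17, 17, 17, 17, 17, 17, 17, 1]; 9 cycles in total.
9 cycles on 137: each ℓ→(−1)^(ℓ−1), product (−1)^128 = +1.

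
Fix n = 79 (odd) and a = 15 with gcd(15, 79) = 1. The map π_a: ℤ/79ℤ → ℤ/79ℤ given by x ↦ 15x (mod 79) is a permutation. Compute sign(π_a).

Trace 58: π^k(58) = [58, 1, 15, 67, 57, 65, 27] for k=0..6.
Cycle lengths of π_15 on ℤ/79ℤ: [26, 26, 26, 1]; 4 cycles in total.
4 cycles on 79: each ℓ→(−1)^(ℓ−1), product (−1)^75 = -1.

-1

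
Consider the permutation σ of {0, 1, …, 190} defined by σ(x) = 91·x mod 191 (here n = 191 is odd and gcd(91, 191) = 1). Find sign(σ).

Trace 19: π^k(19) = [19, 10, 146, 107, 187, 18, 110] for k=0..6.
The orbit structure of x ↦ 91x mod 191: 2 orbits of sizes [190, 1].
sign(π) = (−1)^{n − #cycles} = (−1)^{191−2} = (−1)^189 = -1.

-1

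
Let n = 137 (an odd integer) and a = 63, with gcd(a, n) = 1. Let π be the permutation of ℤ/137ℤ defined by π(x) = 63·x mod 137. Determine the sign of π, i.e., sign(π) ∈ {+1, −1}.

Start at x=15: 15 → 123 → 77 → 56 → 103 → 50 → 136 → … (one orbit).
5 cycles of lengths [34, 34, 34, 34, 1].
5 cycles on 137: each ℓ→(−1)^(ℓ−1), product (−1)^132 = +1.
Zolotarev: (63|137) = +1, matching the cycle-count sign.

+1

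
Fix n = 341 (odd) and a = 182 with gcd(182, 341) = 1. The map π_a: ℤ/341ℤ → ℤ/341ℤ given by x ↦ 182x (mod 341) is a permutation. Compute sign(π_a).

+1

Start at x=159: 159 → 294 → 312 → 178 → 1 → 182 → 47 → … (one orbit).
35 cycles of lengths [10, 10, 10, 10, 10, 10, 10, 10, 10, 10, 10, 10, 10, 10, 10, 10, 10, 10, 10, 10, 10, 10, 10, 10, 10, 10, 10, 10, 10, 10, 10, 10, 10, 10, 1].
With 35 cycles on 341 points, sign = (−1)^{341−35} = +1.
(182|341)_J = +1 (Zolotarev's lemma cross-check).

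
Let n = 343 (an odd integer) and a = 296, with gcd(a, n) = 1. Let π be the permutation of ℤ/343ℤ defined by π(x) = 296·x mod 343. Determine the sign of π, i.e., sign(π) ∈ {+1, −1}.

+1

Trace 183: π^k(183) = [183, 317, 193, 190, 331, 221, 246] for k=0..6.
Cycle lengths of π_296 on ℤ/343ℤ: [147, 147, 21, 21, 3, 3, 1]; 7 cycles in total.
sign(π) = (−1)^{n − #cycles} = (−1)^{343−7} = (−1)^336 = +1.
Via Zolotarev, sign(π_{296}) = (296|343) = +1.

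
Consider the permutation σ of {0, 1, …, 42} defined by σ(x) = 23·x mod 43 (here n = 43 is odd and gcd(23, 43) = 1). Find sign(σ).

+1

Start at x=36: 36 → 11 → 38 → 14 → 21 → 10 → 15 → … (one orbit).
Cycle type of π: 21×2 + 1; total 3 cycles.
sign(π) = (−1)^{n − #cycles} = (−1)^{43−3} = (−1)^40 = +1.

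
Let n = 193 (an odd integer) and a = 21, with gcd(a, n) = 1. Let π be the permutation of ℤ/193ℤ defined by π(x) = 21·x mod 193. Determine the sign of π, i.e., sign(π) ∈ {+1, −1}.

+1

Trace 157: π^k(157) = [157, 16, 143, 108, 145, 150, 62] for k=0..6.
Cycle lengths of π_21 on ℤ/193ℤ: [48, 48, 48, 48, 1]; 5 cycles in total.
sign(π) = (−1)^{n − #cycles} = (−1)^{193−5} = (−1)^188 = +1.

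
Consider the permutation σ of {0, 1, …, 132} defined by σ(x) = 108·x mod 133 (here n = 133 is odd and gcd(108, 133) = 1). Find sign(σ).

+1

Start at x=4: 4 → 33 → 106 → 10 → 16 → 132 → 25 → … (one orbit).
The orbit structure of x ↦ 108x mod 133: 9 orbits of sizes [18, 18, 18, 18, 18, 18, 18, 6, 1].
133 − 9 = 124 transpositions; sign(π) = (−1)^124 = +1.
Check: (108/133) = +1 by Zolotarev.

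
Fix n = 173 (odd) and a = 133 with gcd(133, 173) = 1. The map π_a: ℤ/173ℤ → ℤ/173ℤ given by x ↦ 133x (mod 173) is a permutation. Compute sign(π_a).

Trace 96: π^k(96) = [96, 139, 149, 95, 6, 106, 85] for k=0..6.
Decompose π into cycles: lengths [43, 43, 43, 43, 1] (5 cycles, including the fixed point 0).
With 5 cycles on 173 points, sign = (−1)^{173−5} = +1.

+1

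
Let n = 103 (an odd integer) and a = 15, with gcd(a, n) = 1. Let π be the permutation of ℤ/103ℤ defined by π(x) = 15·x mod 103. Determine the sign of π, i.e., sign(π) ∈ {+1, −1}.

Start at x=68: 68 → 93 → 56 → 16 → 34 → 98 → 28 → … (one orbit).
Cycle lengths of π_15 on ℤ/103ℤ: [51, 51, 1]; 3 cycles in total.
3 cycles on 103: each ℓ→(−1)^(ℓ−1), product (−1)^100 = +1.
Via Zolotarev, sign(π_{15}) = (15|103) = +1.

+1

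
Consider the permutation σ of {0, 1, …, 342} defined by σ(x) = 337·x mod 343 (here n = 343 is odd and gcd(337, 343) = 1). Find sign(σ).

Orbit of 36 under x↦337x: [36, 127, 267, 113, 8, 295, 288]… (length divides ord_343(337)).
The orbit structure of x ↦ 337x mod 343: 19 orbits of sizes [49, 49, 49, 49, 49, 49, 7, 7, 7, 7, 7, 7, 1, 1, 1, 1, 1, 1, 1].
With 19 cycles on 343 points, sign = (−1)^{343−19} = +1.
Via Zolotarev, sign(π_{337}) = (337|343) = +1.

+1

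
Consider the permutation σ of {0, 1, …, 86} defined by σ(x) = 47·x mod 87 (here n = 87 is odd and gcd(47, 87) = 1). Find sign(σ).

+1

Orbit of 22 under x↦47x: [22, 77, 52, 8, 28, 11, 82]… (length divides ord_87(47)).
π_47 has 5 disjoint cycles with lengths [28, 28, 28, 2, 1] on {0,…,86}.
87 − 5 = 82 transpositions; sign(π) = (−1)^82 = +1.
(47|87)_J = +1 (Zolotarev's lemma cross-check).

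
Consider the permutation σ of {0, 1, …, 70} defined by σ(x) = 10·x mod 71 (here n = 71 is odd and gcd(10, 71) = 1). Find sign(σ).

+1

Trace 57: π^k(57) = [57, 2, 20, 58, 12, 49, 64] for k=0..6.
The orbit structure of x ↦ 10x mod 71: 3 orbits of sizes [35, 35, 1].
sign(π) = (−1)^{n − #cycles} = (−1)^{71−3} = (−1)^68 = +1.
The Jacobi symbol (10|71) = +1 (Zolotarev) agrees.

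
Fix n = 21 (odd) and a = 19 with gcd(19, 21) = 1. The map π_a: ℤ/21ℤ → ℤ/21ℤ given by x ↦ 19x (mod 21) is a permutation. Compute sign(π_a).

-1

Start at x=16: 16 → 10 → 1 → 19 → 4 → 13 → 16 (one orbit).
The orbit structure of x ↦ 19x mod 21: 6 orbits of sizes [6, 6, 6, 1, 1, 1].
n − c = 21 − 6 = 15; sign = (−1)^15 = -1.
(19|21)_J = -1 (Zolotarev's lemma cross-check).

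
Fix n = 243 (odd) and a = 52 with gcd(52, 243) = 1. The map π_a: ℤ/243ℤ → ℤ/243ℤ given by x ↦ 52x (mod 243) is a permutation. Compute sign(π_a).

Orbit of 208 under x↦52x: [208, 124, 130, 199, 142, 94, 28]… (length divides ord_243(52)).
The orbit structure of x ↦ 52x mod 243: 11 orbits of sizes [81, 81, 27, 27, 9, 9, 3, 3, 1, 1, 1].
Σ(ℓ_i−1) = 243−11 = 232; sign = (−1)^232 = +1.
The Jacobi symbol (52|243) = +1 (Zolotarev) agrees.

+1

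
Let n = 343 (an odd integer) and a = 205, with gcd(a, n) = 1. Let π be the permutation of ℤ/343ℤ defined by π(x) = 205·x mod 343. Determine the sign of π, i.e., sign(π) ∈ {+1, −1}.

Trace 114: π^k(114) = [114, 46, 169, 2, 67, 15, 331] for k=0..6.
Cycle type of π: 147×2 + 21×2 + 3×2 + 1; total 7 cycles.
sign(π) = (−1)^{n − #cycles} = (−1)^{343−7} = (−1)^336 = +1.
Check: (205/343) = +1 by Zolotarev.

+1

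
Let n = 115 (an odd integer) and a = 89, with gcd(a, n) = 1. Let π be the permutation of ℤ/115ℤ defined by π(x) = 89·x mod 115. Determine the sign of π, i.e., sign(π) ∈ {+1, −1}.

-1

Orbit of 1 under x↦89x: [1, 89, 101, 19, 81, 79, 16]… (length divides ord_115(89)).
The orbit structure of x ↦ 89x mod 115: 8 orbits of sizes [22, 22, 22, 22, 22, 2, 2, 1].
8 cycles on 115: each ℓ→(−1)^(ℓ−1), product (−1)^107 = -1.
(89|115)_J = -1 (Zolotarev's lemma cross-check).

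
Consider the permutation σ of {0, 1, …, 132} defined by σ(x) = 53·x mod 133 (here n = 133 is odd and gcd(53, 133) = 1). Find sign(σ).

Start at x=128: 128 → 1 → 53 → 16 → 50 → 123 → 2 → … (one orbit).
Decompose π into cycles: lengths [18, 18, 18, 18, 18, 18, 18, 3, 3, 1] (10 cycles, including the fixed point 0).
n − c = 133 − 10 = 123; sign = (−1)^123 = -1.

-1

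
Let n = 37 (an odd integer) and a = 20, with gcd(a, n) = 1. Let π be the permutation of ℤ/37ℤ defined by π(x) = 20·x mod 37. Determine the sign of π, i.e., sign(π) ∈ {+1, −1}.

-1

Start at x=33: 33 → 31 → 28 → 5 → 26 → 2 → 3 → … (one orbit).
The orbit structure of x ↦ 20x mod 37: 2 orbits of sizes [36, 1].
sign(π) = (−1)^{n − #cycles} = (−1)^{37−2} = (−1)^35 = -1.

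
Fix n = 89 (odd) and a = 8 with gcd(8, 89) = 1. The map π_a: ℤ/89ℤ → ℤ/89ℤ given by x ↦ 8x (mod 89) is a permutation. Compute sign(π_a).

Orbit of 1 under x↦8x: [1, 8, 64, 67, 2, 16, 39]… (length divides ord_89(8)).
π_8 has 9 disjoint cycles with lengths [11, 11, 11, 11, 11, 11, 11, 11, 1] on {0,…,88}.
Σ(ℓ_i−1) = 89−9 = 80; sign = (−1)^80 = +1.
Check: (8/89) = +1 by Zolotarev.

+1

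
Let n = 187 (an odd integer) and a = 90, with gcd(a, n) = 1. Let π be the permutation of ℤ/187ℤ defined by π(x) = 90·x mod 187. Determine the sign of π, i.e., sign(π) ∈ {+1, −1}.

Start at x=7: 7 → 69 → 39 → 144 → 57 → 81 → 184 → … (one orbit).
The orbit structure of x ↦ 90x mod 187: 5 orbits of sizes [80, 80, 16, 10, 1].
5 cycles on 187: each ℓ→(−1)^(ℓ−1), product (−1)^182 = +1.
Zolotarev: (90|187) = +1, matching the cycle-count sign.

+1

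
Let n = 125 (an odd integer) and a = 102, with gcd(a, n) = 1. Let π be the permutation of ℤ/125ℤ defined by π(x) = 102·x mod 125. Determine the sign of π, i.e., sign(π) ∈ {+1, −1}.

-1

Orbit of 96 under x↦102x: [96, 42, 34, 93, 111, 72, 94]… (length divides ord_125(102)).
Cycle type of π: 100 + 20 + 4 + 1; total 4 cycles.
sign(π) = (−1)^{n − #cycles} = (−1)^{125−4} = (−1)^121 = -1.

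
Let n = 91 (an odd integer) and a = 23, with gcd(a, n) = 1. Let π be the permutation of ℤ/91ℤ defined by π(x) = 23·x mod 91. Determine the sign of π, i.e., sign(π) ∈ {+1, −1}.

Start at x=4: 4 → 1 → 23 → 74 → 64 → 16 → 4 (one orbit).
The orbit structure of x ↦ 23x mod 91: 17 orbits of sizes [6, 6, 6, 6, 6, 6, 6, 6, 6, 6, 6, 6, 6, 6, 3, 3, 1].
sign(π) = (−1)^{n − #cycles} = (−1)^{91−17} = (−1)^74 = +1.
Zolotarev: (23|91) = +1, matching the cycle-count sign.

+1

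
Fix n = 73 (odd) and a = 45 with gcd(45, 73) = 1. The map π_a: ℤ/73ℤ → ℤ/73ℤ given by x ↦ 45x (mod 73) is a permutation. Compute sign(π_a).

-1

Orbit of 36 under x↦45x: [36, 14, 46, 26, 2, 17, 35]… (length divides ord_73(45)).
2 cycles of lengths [72, 1].
sign(π) = (−1)^{n − #cycles} = (−1)^{73−2} = (−1)^71 = -1.
(45|73)_J = -1 (Zolotarev's lemma cross-check).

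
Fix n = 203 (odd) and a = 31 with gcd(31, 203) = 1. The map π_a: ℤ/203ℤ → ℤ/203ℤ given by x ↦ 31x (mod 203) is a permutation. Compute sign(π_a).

Orbit of 69 under x↦31x: [69, 109, 131, 1, 31, 149, 153]… (length divides ord_203(31)).
The orbit structure of x ↦ 31x mod 203: 5 orbits of sizes [84, 84, 28, 6, 1].
5 cycles on 203: each ℓ→(−1)^(ℓ−1), product (−1)^198 = +1.

+1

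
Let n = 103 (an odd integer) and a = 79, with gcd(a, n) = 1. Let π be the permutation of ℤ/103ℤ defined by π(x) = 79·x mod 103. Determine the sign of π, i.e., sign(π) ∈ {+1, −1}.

Start at x=8: 8 → 14 → 76 → 30 → 1 → 79 → 61 → … (one orbit).
7 cycles of lengths [17, 17, 17, 17, 17, 17, 1].
With 7 cycles on 103 points, sign = (−1)^{103−7} = +1.

+1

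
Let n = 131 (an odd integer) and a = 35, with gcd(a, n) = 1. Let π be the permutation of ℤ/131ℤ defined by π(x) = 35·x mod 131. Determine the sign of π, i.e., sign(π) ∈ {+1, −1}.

+1

Trace 91: π^k(91) = [91, 41, 125, 52, 117, 34, 11] for k=0..6.
Cycle type of π: 65×2 + 1; total 3 cycles.
Σ(ℓ_i−1) = 131−3 = 128; sign = (−1)^128 = +1.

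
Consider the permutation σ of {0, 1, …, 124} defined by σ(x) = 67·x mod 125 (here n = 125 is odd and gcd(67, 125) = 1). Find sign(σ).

Start at x=86: 86 → 12 → 54 → 118 → 31 → 77 → 34 → … (one orbit).
Decompose π into cycles: lengths [100, 20, 4, 1] (4 cycles, including the fixed point 0).
With 4 cycles on 125 points, sign = (−1)^{125−4} = -1.

-1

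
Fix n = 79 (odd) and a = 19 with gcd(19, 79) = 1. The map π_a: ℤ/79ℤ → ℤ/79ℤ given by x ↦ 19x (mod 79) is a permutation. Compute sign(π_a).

+1

Orbit of 67 under x↦19x: [67, 9, 13, 10, 32, 55, 18]… (length divides ord_79(19)).
3 cycles of lengths [39, 39, 1].
3 cycles on 79: each ℓ→(−1)^(ℓ−1), product (−1)^76 = +1.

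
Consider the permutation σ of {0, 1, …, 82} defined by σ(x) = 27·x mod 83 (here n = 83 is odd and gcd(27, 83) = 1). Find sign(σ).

Start at x=48: 48 → 51 → 49 → 78 → 31 → 7 → 23 → … (one orbit).
The orbit structure of x ↦ 27x mod 83: 3 orbits of sizes [41, 41, 1].
With 3 cycles on 83 points, sign = (−1)^{83−3} = +1.

+1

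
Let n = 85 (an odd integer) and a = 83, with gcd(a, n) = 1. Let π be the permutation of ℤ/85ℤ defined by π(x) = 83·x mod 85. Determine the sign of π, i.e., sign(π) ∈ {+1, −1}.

-1

Trace 1: π^k(1) = [1, 83, 4, 77, 16, 53, 64] for k=0..6.
Cycle lengths of π_83 on ℤ/85ℤ: [8, 8, 8, 8, 8, 8, 8, 8, 8, 8, 4, 1]; 12 cycles in total.
85 − 12 = 73 transpositions; sign(π) = (−1)^73 = -1.
Zolotarev: (83|85) = -1, matching the cycle-count sign.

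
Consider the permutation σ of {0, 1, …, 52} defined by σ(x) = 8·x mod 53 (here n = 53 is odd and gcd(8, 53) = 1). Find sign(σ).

Orbit of 14 under x↦8x: [14, 6, 48, 13, 51, 37, 31]… (length divides ord_53(8)).
The orbit structure of x ↦ 8x mod 53: 2 orbits of sizes [52, 1].
n − c = 53 − 2 = 51; sign = (−1)^51 = -1.

-1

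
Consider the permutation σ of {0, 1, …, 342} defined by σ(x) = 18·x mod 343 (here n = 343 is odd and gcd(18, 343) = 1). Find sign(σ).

Trace 1: π^k(1) = [1, 18, 324] for k=0..2.
115 cycles of lengths [3, 3, 3, 3, 3, 3, 3, 3, 3, 3, 3, 3, 3, 3, 3, 3, 3, 3, 3, 3, 3, 3, 3, 3, 3, 3, 3, 3, 3, 3, 3, 3, 3, 3, 3, 3, 3, 3, 3, 3, 3, 3, 3, 3, 3, 3, 3, 3, 3, 3, 3, 3, 3, 3, 3, 3, 3, 3, 3, 3, 3, 3, 3, 3, 3, 3, 3, 3, 3, 3, 3, 3, 3, 3, 3, 3, 3, 3, 3, 3, 3, 3, 3, 3, 3, 3, 3, 3, 3, 3, 3, 3, 3, 3, 3, 3, 3, 3, 3, 3, 3, 3, 3, 3, 3, 3, 3, 3, 3, 3, 3, 3, 3, 3, 1].
n − c = 343 − 115 = 228; sign = (−1)^228 = +1.
The Jacobi symbol (18|343) = +1 (Zolotarev) agrees.

+1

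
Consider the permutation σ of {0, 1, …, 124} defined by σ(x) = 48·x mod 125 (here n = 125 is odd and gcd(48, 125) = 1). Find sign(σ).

Orbit of 37 under x↦48x: [37, 26, 123, 29, 17, 66, 43]… (length divides ord_125(48)).
4 cycles of lengths [100, 20, 4, 1].
125 − 4 = 121 transpositions; sign(π) = (−1)^121 = -1.
(48|125)_J = -1 (Zolotarev's lemma cross-check).

-1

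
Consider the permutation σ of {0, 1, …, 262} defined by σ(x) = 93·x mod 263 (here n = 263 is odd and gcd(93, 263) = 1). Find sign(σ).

Trace 132: π^k(132) = [132, 178, 248, 183, 187, 33, 176] for k=0..6.
Cycle lengths of π_93 on ℤ/263ℤ: [131, 131, 1]; 3 cycles in total.
sign(π) = (−1)^{n − #cycles} = (−1)^{263−3} = (−1)^260 = +1.
Zolotarev: (93|263) = +1, matching the cycle-count sign.

+1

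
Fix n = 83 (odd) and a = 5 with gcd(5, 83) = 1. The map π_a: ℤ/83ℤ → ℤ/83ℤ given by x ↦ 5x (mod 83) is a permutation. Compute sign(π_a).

Trace 22: π^k(22) = [22, 27, 52, 11, 55, 26, 47] for k=0..6.
Decompose π into cycles: lengths [82, 1] (2 cycles, including the fixed point 0).
83 − 2 = 81 transpositions; sign(π) = (−1)^81 = -1.
Check: (5/83) = -1 by Zolotarev.

-1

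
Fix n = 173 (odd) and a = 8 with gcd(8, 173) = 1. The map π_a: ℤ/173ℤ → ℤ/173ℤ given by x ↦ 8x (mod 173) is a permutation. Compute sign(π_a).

Trace 62: π^k(62) = [62, 150, 162, 85, 161, 77, 97] for k=0..6.
2 cycles of lengths [172, 1].
173 − 2 = 171 transpositions; sign(π) = (−1)^171 = -1.
(8|173)_J = -1 (Zolotarev's lemma cross-check).

-1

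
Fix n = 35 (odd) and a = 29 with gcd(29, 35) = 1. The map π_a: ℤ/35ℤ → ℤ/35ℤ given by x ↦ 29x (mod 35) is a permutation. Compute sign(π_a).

+1

Orbit of 1 under x↦29x: [1, 29]… (length divides ord_35(29)).
21 cycles of lengths [2, 2, 2, 2, 2, 2, 2, 2, 2, 2, 2, 2, 2, 2, 1, 1, 1, 1, 1, 1, 1].
21 cycles on 35: each ℓ→(−1)^(ℓ−1), product (−1)^14 = +1.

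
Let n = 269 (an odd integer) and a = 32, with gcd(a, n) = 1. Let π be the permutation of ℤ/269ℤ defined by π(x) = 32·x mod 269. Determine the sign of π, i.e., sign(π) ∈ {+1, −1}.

Start at x=188: 188 → 98 → 177 → 15 → 211 → 27 → 57 → … (one orbit).
The orbit structure of x ↦ 32x mod 269: 2 orbits of sizes [268, 1].
2 cycles on 269: each ℓ→(−1)^(ℓ−1), product (−1)^267 = -1.

-1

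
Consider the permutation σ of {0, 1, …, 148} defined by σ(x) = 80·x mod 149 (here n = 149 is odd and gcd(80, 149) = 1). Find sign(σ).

Start at x=1: 1 → 80 → 142 → 36 → 49 → 46 → 104 → … (one orbit).
The orbit structure of x ↦ 80x mod 149: 5 orbits of sizes [37, 37, 37, 37, 1].
With 5 cycles on 149 points, sign = (−1)^{149−5} = +1.
Via Zolotarev, sign(π_{80}) = (80|149) = +1.

+1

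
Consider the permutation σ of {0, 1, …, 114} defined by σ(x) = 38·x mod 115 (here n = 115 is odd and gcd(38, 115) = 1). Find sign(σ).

+1

Start at x=59: 59 → 57 → 96 → 83 → 49 → 22 → 31 → … (one orbit).
Cycle type of π: 44×2 + 22 + 4 + 1; total 5 cycles.
With 5 cycles on 115 points, sign = (−1)^{115−5} = +1.
Zolotarev: (38|115) = +1, matching the cycle-count sign.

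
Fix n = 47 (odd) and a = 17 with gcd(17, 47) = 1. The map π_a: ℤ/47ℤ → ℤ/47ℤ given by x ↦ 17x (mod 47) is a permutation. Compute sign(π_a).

+1

Start at x=12: 12 → 16 → 37 → 18 → 24 → 32 → 27 → … (one orbit).
Cycle type of π: 23×2 + 1; total 3 cycles.
Σ(ℓ_i−1) = 47−3 = 44; sign = (−1)^44 = +1.
The Jacobi symbol (17|47) = +1 (Zolotarev) agrees.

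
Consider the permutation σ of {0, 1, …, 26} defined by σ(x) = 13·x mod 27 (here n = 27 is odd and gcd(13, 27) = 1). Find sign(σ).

Trace 22: π^k(22) = [22, 16, 19, 4, 25, 1, 13] for k=0..6.
Decompose π into cycles: lengths [9, 9, 3, 3, 1, 1, 1] (7 cycles, including the fixed point 0).
With 7 cycles on 27 points, sign = (−1)^{27−7} = +1.
The Jacobi symbol (13|27) = +1 (Zolotarev) agrees.

+1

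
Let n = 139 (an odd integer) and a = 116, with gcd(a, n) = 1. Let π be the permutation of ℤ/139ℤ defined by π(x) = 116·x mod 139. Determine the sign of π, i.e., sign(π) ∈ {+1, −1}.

+1

Trace 64: π^k(64) = [64, 57, 79, 129, 91, 131, 45] for k=0..6.
7 cycles of lengths [23, 23, 23, 23, 23, 23, 1].
Σ(ℓ_i−1) = 139−7 = 132; sign = (−1)^132 = +1.
Check: (116/139) = +1 by Zolotarev.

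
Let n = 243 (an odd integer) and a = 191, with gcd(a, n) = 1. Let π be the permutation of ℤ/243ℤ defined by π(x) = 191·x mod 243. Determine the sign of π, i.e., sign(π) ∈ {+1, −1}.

-1

Start at x=173: 173 → 238 → 17 → 88 → 41 → 55 → 56 → … (one orbit).
Cycle type of π: 162 + 54 + 18 + 6 + 2 + 1; total 6 cycles.
n − c = 243 − 6 = 237; sign = (−1)^237 = -1.
Via Zolotarev, sign(π_{191}) = (191|243) = -1.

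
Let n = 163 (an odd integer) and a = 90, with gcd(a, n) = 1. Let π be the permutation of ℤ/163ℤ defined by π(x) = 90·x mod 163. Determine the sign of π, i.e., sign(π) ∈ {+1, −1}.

Orbit of 62 under x↦90x: [62, 38, 160, 56, 150, 134, 161]… (length divides ord_163(90)).
The orbit structure of x ↦ 90x mod 163: 3 orbits of sizes [81, 81, 1].
sign(π) = (−1)^{n − #cycles} = (−1)^{163−3} = (−1)^160 = +1.

+1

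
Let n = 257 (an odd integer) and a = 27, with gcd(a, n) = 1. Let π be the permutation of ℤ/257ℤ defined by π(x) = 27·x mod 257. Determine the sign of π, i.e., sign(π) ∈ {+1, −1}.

Trace 11: π^k(11) = [11, 40, 52, 119, 129, 142, 236] for k=0..6.
Decompose π into cycles: lengths [256, 1] (2 cycles, including the fixed point 0).
sign(π) = (−1)^{n − #cycles} = (−1)^{257−2} = (−1)^255 = -1.

-1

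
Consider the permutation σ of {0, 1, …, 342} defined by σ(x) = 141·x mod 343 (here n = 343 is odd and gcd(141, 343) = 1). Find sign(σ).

+1

Orbit of 190 under x↦141x: [190, 36, 274, 218, 211, 253, 1]… (length divides ord_343(141)).
The orbit structure of x ↦ 141x mod 343: 19 orbits of sizes [49, 49, 49, 49, 49, 49, 7, 7, 7, 7, 7, 7, 1, 1, 1, 1, 1, 1, 1].
19 cycles on 343: each ℓ→(−1)^(ℓ−1), product (−1)^324 = +1.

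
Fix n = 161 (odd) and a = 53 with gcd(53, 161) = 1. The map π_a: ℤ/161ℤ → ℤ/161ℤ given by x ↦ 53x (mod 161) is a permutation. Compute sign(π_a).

-1

Trace 149: π^k(149) = [149, 8, 102, 93, 99, 95, 44] for k=0..6.
The orbit structure of x ↦ 53x mod 161: 6 orbits of sizes [66, 66, 22, 3, 3, 1].
n − c = 161 − 6 = 155; sign = (−1)^155 = -1.
Via Zolotarev, sign(π_{53}) = (53|161) = -1.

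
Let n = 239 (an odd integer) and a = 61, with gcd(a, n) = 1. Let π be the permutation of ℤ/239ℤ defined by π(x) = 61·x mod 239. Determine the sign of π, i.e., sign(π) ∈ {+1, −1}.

+1

Trace 12: π^k(12) = [12, 15, 198, 128, 160, 200, 11] for k=0..6.
The orbit structure of x ↦ 61x mod 239: 3 orbits of sizes [119, 119, 1].
Σ(ℓ_i−1) = 239−3 = 236; sign = (−1)^236 = +1.
(61|239)_J = +1 (Zolotarev's lemma cross-check).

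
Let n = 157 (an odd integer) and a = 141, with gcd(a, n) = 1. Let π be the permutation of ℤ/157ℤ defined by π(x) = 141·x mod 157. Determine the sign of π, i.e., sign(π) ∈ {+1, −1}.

Orbit of 49 under x↦141x: [49, 1, 141, 99, 143, 67, 27]… (length divides ord_157(141)).
Decompose π into cycles: lengths [26, 26, 26, 26, 26, 26, 1] (7 cycles, including the fixed point 0).
7 cycles on 157: each ℓ→(−1)^(ℓ−1), product (−1)^150 = +1.
The Jacobi symbol (141|157) = +1 (Zolotarev) agrees.

+1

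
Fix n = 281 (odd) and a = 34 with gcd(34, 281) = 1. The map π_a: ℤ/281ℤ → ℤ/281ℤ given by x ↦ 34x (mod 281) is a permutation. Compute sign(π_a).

+1

Orbit of 109 under x↦34x: [109, 53, 116, 10, 59, 39, 202]… (length divides ord_281(34)).
Cycle type of π: 28×10 + 1; total 11 cycles.
11 cycles on 281: each ℓ→(−1)^(ℓ−1), product (−1)^270 = +1.
Check: (34/281) = +1 by Zolotarev.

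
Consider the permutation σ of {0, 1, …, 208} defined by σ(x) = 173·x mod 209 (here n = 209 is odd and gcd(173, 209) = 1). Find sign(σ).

Start at x=127: 127 → 26 → 109 → 47 → 189 → 93 → 205 → … (one orbit).
π_173 has 5 disjoint cycles with lengths [90, 90, 18, 10, 1] on {0,…,208}.
5 cycles on 209: each ℓ→(−1)^(ℓ−1), product (−1)^204 = +1.
(173|209)_J = +1 (Zolotarev's lemma cross-check).

+1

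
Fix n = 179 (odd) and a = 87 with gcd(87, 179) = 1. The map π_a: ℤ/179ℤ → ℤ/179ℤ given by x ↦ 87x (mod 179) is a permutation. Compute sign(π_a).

Trace 161: π^k(161) = [161, 45, 156, 147, 80, 158, 142] for k=0..6.
Decompose π into cycles: lengths [89, 89, 1] (3 cycles, including the fixed point 0).
Σ(ℓ_i−1) = 179−3 = 176; sign = (−1)^176 = +1.
Check: (87/179) = +1 by Zolotarev.

+1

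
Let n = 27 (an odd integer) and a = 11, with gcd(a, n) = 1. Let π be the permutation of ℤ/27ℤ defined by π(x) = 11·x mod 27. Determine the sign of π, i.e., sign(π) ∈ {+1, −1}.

-1

Trace 13: π^k(13) = [13, 8, 7, 23, 10, 2, 22] for k=0..6.
4 cycles of lengths [18, 6, 2, 1].
n − c = 27 − 4 = 23; sign = (−1)^23 = -1.
(11|27)_J = -1 (Zolotarev's lemma cross-check).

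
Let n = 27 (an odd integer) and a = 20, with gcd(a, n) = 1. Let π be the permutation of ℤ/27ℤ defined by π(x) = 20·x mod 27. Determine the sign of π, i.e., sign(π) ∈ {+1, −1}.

Start at x=16: 16 → 23 → 1 → 20 → 22 → 8 → 25 → … (one orbit).
Decompose π into cycles: lengths [18, 6, 2, 1] (4 cycles, including the fixed point 0).
n − c = 27 − 4 = 23; sign = (−1)^23 = -1.

-1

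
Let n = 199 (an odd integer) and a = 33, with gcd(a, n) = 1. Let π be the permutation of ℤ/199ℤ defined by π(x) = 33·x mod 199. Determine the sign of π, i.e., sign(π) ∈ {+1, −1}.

Orbit of 1 under x↦33x: [1, 33, 94, 117, 80, 53, 157]… (length divides ord_199(33)).
π_33 has 3 disjoint cycles with lengths [99, 99, 1] on {0,…,198}.
With 3 cycles on 199 points, sign = (−1)^{199−3} = +1.

+1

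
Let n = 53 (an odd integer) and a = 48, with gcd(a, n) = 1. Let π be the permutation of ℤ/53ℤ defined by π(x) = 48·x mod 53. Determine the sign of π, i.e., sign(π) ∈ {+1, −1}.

Start at x=2: 2 → 43 → 50 → 15 → 31 → 4 → 33 → … (one orbit).
Cycle type of π: 52 + 1; total 2 cycles.
n − c = 53 − 2 = 51; sign = (−1)^51 = -1.
Via Zolotarev, sign(π_{48}) = (48|53) = -1.

-1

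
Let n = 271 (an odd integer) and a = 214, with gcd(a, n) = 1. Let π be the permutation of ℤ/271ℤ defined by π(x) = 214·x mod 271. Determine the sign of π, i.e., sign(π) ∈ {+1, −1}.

-1

Trace 27: π^k(27) = [27, 87, 190, 10, 243, 241, 84] for k=0..6.
The orbit structure of x ↦ 214x mod 271: 10 orbits of sizes [30, 30, 30, 30, 30, 30, 30, 30, 30, 1].
With 10 cycles on 271 points, sign = (−1)^{271−10} = -1.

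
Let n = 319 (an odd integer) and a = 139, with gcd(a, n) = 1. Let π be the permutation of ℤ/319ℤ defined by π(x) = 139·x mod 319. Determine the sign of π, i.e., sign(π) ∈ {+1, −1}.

Start at x=30: 30 → 23 → 7 → 16 → 310 → 25 → 285 → … (one orbit).
The orbit structure of x ↦ 139x mod 319: 10 orbits of sizes [70, 70, 70, 70, 10, 7, 7, 7, 7, 1].
Σ(ℓ_i−1) = 319−10 = 309; sign = (−1)^309 = -1.

-1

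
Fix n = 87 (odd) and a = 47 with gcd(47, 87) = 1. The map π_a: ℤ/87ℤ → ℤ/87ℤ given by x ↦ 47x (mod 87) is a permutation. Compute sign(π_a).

+1

Orbit of 77 under x↦47x: [77, 52, 8, 28, 11, 82, 26]… (length divides ord_87(47)).
5 cycles of lengths [28, 28, 28, 2, 1].
sign(π) = (−1)^{n − #cycles} = (−1)^{87−5} = (−1)^82 = +1.
Zolotarev: (47|87) = +1, matching the cycle-count sign.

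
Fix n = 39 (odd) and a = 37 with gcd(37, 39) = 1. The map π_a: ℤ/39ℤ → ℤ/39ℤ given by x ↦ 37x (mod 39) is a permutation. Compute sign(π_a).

Start at x=4: 4 → 31 → 16 → 7 → 25 → 28 → 22 → … (one orbit).
The orbit structure of x ↦ 37x mod 39: 6 orbits of sizes [12, 12, 12, 1, 1, 1].
sign(π) = (−1)^{n − #cycles} = (−1)^{39−6} = (−1)^33 = -1.
Check: (37/39) = -1 by Zolotarev.

-1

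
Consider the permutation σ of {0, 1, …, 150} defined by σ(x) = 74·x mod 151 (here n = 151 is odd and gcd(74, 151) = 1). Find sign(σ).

+1

Trace 128: π^k(128) = [128, 110, 137, 21, 44, 85, 99] for k=0..6.
Decompose π into cycles: lengths [75, 75, 1] (3 cycles, including the fixed point 0).
sign(π) = (−1)^{n − #cycles} = (−1)^{151−3} = (−1)^148 = +1.
(74|151)_J = +1 (Zolotarev's lemma cross-check).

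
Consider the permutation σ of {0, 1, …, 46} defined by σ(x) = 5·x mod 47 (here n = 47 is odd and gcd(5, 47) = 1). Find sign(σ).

-1

Start at x=16: 16 → 33 → 24 → 26 → 36 → 39 → 7 → … (one orbit).
π_5 has 2 disjoint cycles with lengths [46, 1] on {0,…,46}.
2 cycles on 47: each ℓ→(−1)^(ℓ−1), product (−1)^45 = -1.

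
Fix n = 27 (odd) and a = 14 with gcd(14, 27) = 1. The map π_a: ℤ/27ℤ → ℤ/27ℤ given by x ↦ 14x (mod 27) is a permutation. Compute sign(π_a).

-1

Trace 17: π^k(17) = [17, 22, 11, 19, 23, 25, 26] for k=0..6.
4 cycles of lengths [18, 6, 2, 1].
With 4 cycles on 27 points, sign = (−1)^{27−4} = -1.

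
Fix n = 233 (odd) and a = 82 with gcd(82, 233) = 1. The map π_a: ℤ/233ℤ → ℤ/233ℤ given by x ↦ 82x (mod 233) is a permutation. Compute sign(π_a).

-1

Start at x=223: 223 → 112 → 97 → 32 → 61 → 109 → 84 → … (one orbit).
Cycle lengths of π_82 on ℤ/233ℤ: [232, 1]; 2 cycles in total.
233 − 2 = 231 transpositions; sign(π) = (−1)^231 = -1.
Check: (82/233) = -1 by Zolotarev.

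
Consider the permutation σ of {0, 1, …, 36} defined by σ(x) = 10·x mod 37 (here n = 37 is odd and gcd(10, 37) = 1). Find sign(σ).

Trace 26: π^k(26) = [26, 1, 10] for k=0..2.
13 cycles of lengths [3, 3, 3, 3, 3, 3, 3, 3, 3, 3, 3, 3, 1].
37 − 13 = 24 transpositions; sign(π) = (−1)^24 = +1.
(10|37)_J = +1 (Zolotarev's lemma cross-check).

+1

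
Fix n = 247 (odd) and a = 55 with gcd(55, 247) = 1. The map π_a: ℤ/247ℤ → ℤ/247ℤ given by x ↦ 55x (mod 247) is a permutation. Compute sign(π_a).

+1

Orbit of 144 under x↦55x: [144, 16, 139, 235, 81, 9, 1]… (length divides ord_247(55)).
π_55 has 31 disjoint cycles with lengths [9, 9, 9, 9, 9, 9, 9, 9, 9, 9, 9, 9, 9, 9, 9, 9, 9, 9, 9, 9, 9, 9, 9, 9, 9, 9, 3, 3, 3, 3, 1] on {0,…,246}.
With 31 cycles on 247 points, sign = (−1)^{247−31} = +1.
Zolotarev: (55|247) = +1, matching the cycle-count sign.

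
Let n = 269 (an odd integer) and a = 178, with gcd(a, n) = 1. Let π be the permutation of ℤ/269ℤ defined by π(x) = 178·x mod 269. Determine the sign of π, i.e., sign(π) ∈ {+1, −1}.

-1

Orbit of 210 under x↦178x: [210, 258, 194, 100, 46, 118, 22]… (length divides ord_269(178)).
The orbit structure of x ↦ 178x mod 269: 2 orbits of sizes [268, 1].
269 − 2 = 267 transpositions; sign(π) = (−1)^267 = -1.
The Jacobi symbol (178|269) = -1 (Zolotarev) agrees.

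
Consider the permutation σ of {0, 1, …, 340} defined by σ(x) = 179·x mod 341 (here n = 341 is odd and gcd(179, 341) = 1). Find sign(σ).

-1

Trace 236: π^k(236) = [236, 301, 1, 179, 328, 60, 169] for k=0..6.
Cycle type of π: 30×11 + 5×2 + 1; total 14 cycles.
341 − 14 = 327 transpositions; sign(π) = (−1)^327 = -1.
Check: (179/341) = -1 by Zolotarev.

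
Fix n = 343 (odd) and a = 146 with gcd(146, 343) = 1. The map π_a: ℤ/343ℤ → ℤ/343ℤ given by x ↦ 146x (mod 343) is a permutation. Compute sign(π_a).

-1

Orbit of 295 under x↦146x: [295, 195, 1, 146, 50, 97, 99]… (length divides ord_343(146)).
π_146 has 46 disjoint cycles with lengths [14, 14, 14, 14, 14, 14, 14, 14, 14, 14, 14, 14, 14, 14, 14, 14, 14, 14, 14, 14, 14, 2, 2, 2, 2, 2, 2, 2, 2, 2, 2, 2, 2, 2, 2, 2, 2, 2, 2, 2, 2, 2, 2, 2, 2, 1] on {0,…,342}.
46 cycles on 343: each ℓ→(−1)^(ℓ−1), product (−1)^297 = -1.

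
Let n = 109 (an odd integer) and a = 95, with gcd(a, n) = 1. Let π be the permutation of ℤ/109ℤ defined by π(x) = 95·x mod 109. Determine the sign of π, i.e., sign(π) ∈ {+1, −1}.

Trace 12: π^k(12) = [12, 50, 63, 99, 31, 2, 81] for k=0..6.
2 cycles of lengths [108, 1].
2 cycles on 109: each ℓ→(−1)^(ℓ−1), product (−1)^107 = -1.
(95|109)_J = -1 (Zolotarev's lemma cross-check).

-1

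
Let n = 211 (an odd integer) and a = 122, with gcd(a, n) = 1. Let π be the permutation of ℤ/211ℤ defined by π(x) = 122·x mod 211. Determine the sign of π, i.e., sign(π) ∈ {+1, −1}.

Trace 55: π^k(55) = [55, 169, 151, 65, 123, 25, 96] for k=0..6.
7 cycles of lengths [35, 35, 35, 35, 35, 35, 1].
Σ(ℓ_i−1) = 211−7 = 204; sign = (−1)^204 = +1.
Check: (122/211) = +1 by Zolotarev.

+1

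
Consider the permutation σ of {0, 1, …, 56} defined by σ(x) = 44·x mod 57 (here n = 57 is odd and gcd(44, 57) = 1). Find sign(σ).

-1

Trace 25: π^k(25) = [25, 17, 7, 23, 43, 11, 28] for k=0..6.
π_44 has 6 disjoint cycles with lengths [18, 18, 9, 9, 2, 1] on {0,…,56}.
6 cycles on 57: each ℓ→(−1)^(ℓ−1), product (−1)^51 = -1.
Check: (44/57) = -1 by Zolotarev.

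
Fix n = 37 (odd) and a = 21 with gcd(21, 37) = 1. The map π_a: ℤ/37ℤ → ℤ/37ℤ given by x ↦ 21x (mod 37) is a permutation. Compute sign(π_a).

+1

Trace 28: π^k(28) = [28, 33, 27, 12, 30, 1, 21] for k=0..6.
Cycle type of π: 18×2 + 1; total 3 cycles.
37 − 3 = 34 transpositions; sign(π) = (−1)^34 = +1.
Via Zolotarev, sign(π_{21}) = (21|37) = +1.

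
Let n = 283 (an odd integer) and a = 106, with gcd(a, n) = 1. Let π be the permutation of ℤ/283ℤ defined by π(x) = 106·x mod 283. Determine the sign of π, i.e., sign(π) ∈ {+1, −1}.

+1

Trace 244: π^k(244) = [244, 111, 163, 15, 175, 155, 16] for k=0..6.
Decompose π into cycles: lengths [47, 47, 47, 47, 47, 47, 1] (7 cycles, including the fixed point 0).
Σ(ℓ_i−1) = 283−7 = 276; sign = (−1)^276 = +1.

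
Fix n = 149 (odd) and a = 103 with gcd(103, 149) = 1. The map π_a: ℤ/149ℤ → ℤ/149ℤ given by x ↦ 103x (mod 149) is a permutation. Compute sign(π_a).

+1

Orbit of 81 under x↦103x: [81, 148, 46, 119, 39, 143, 127]… (length divides ord_149(103)).
Cycle lengths of π_103 on ℤ/149ℤ: [74, 74, 1]; 3 cycles in total.
n − c = 149 − 3 = 146; sign = (−1)^146 = +1.
Check: (103/149) = +1 by Zolotarev.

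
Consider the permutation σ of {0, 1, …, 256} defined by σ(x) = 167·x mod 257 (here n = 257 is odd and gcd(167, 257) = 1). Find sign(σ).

-1

Start at x=144: 144 → 147 → 134 → 19 → 89 → 214 → 15 → … (one orbit).
Cycle type of π: 256 + 1; total 2 cycles.
n − c = 257 − 2 = 255; sign = (−1)^255 = -1.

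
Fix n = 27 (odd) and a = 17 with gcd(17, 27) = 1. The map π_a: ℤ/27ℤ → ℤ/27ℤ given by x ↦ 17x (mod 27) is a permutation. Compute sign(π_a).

Orbit of 8 under x↦17x: [8, 1, 17, 19, 26, 10]… (length divides ord_27(17)).
π_17 has 8 disjoint cycles with lengths [6, 6, 6, 2, 2, 2, 2, 1] on {0,…,26}.
With 8 cycles on 27 points, sign = (−1)^{27−8} = -1.
Via Zolotarev, sign(π_{17}) = (17|27) = -1.

-1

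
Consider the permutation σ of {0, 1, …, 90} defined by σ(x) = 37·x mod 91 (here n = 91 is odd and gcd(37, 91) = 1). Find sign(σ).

Orbit of 46 under x↦37x: [46, 64, 2, 74, 8, 23, 32]… (length divides ord_91(37)).
10 cycles of lengths [12, 12, 12, 12, 12, 12, 12, 3, 3, 1].
10 cycles on 91: each ℓ→(−1)^(ℓ−1), product (−1)^81 = -1.

-1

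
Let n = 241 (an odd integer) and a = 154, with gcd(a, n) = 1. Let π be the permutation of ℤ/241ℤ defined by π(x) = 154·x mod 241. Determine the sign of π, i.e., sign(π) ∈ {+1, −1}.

Trace 91: π^k(91) = [91, 36, 1, 154, 98, 150, 205] for k=0..6.
π_154 has 25 disjoint cycles with lengths [10, 10, 10, 10, 10, 10, 10, 10, 10, 10, 10, 10, 10, 10, 10, 10, 10, 10, 10, 10, 10, 10, 10, 10, 1] on {0,…,240}.
With 25 cycles on 241 points, sign = (−1)^{241−25} = +1.
Via Zolotarev, sign(π_{154}) = (154|241) = +1.

+1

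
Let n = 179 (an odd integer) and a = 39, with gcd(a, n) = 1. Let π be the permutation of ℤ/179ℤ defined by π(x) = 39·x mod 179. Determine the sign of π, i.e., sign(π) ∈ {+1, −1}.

Start at x=151: 151 → 161 → 14 → 9 → 172 → 85 → 93 → … (one orbit).
π_39 has 3 disjoint cycles with lengths [89, 89, 1] on {0,…,178}.
sign(π) = (−1)^{n − #cycles} = (−1)^{179−3} = (−1)^176 = +1.
Zolotarev: (39|179) = +1, matching the cycle-count sign.

+1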